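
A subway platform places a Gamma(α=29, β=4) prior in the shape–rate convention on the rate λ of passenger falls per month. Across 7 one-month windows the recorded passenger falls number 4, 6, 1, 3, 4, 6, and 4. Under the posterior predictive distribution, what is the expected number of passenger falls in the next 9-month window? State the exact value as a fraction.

Total count: 4 + 6 + 1 + 3 + 4 + 6 + 4 = 28.
Total exposure: 7 months.
By Gamma–Poisson conjugacy, the posterior is Gamma(α + Σx, β + Σt) = Gamma(29 + 28, 4 + 7) = Gamma(57, 11).
Predictive mean over a 9-month window = T·E[λ|data] = 9·57/11 = 513/11.

513/11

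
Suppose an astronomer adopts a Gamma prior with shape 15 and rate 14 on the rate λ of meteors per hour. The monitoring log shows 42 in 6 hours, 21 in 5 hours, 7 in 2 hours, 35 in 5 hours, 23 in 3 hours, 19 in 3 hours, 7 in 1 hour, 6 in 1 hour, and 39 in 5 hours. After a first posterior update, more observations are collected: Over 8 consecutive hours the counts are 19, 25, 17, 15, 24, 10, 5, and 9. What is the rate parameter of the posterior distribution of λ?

Total count: 42 + 21 + 7 + 35 + 23 + 19 + 7 + 6 + 39 = 199.
Total exposure: 6 + 5 + 2 + 5 + 3 + 3 + 1 + 1 + 5 = 31 hours.
After the first batch: Gamma(15 + 199, 14 + 31) = Gamma(214, 45).
Total count: 19 + 25 + 17 + 15 + 24 + 10 + 5 + 9 = 124.
Total exposure: 8 hours.
After the second batch: Gamma(214 + 124, 45 + 8) = Gamma(338, 53).

53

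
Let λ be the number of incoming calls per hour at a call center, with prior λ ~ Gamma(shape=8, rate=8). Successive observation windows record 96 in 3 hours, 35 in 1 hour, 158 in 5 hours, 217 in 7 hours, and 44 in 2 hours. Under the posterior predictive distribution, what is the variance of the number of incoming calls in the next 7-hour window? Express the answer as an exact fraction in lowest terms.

64449/338

Total count: 96 + 35 + 158 + 217 + 44 = 550.
Total exposure: 3 + 1 + 5 + 7 + 2 = 18 hours.
Posterior: α' = 8 + 550 = 558, β' = 8 + 18 = 26.
The posterior predictive for a window of length T is Negative Binomial with variance T·α'·(β'+T)/β'² = 7·558·33/676 = 64449/338.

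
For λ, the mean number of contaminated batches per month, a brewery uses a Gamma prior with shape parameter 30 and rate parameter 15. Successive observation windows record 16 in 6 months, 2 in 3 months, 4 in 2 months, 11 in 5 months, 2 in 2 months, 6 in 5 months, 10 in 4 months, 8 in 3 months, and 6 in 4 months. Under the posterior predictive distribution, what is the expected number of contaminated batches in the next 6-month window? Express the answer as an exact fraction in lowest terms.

570/49

Total count: 16 + 2 + 4 + 11 + 2 + 6 + 10 + 8 + 6 = 65.
Total exposure: 6 + 3 + 2 + 5 + 2 + 5 + 4 + 3 + 4 = 34 months.
Gamma(α, β) with Poisson data over total exposure Σt gives posterior Gamma(α+Σx, β+Σt) = Gamma(95, 49).
Predictive mean over a 6-month window = T·E[λ|data] = 6·95/49 = 570/49.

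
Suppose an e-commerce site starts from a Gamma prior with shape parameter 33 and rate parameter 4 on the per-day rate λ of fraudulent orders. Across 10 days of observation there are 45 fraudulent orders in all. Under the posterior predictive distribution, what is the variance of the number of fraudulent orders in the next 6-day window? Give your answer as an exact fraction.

2340/49

Total count 45 over total exposure 10 days.
By Gamma–Poisson conjugacy, the posterior is Gamma(α + Σx, β + Σt) = Gamma(33 + 45, 4 + 10) = Gamma(78, 14).
The posterior predictive for a window of length T is Negative Binomial with variance T·α'·(β'+T)/β'² = 6·78·20/196 = 2340/49.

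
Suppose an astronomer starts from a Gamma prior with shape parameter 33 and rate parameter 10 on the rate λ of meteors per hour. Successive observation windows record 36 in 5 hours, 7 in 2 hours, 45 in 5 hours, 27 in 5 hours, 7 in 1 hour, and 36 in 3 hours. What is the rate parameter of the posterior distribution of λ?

Total count: 36 + 7 + 45 + 27 + 7 + 36 = 158.
Total exposure: 5 + 2 + 5 + 5 + 1 + 3 = 21 hours.
By Gamma–Poisson conjugacy, the posterior is Gamma(α + Σx, β + Σt) = Gamma(33 + 158, 10 + 21) = Gamma(191, 31).

31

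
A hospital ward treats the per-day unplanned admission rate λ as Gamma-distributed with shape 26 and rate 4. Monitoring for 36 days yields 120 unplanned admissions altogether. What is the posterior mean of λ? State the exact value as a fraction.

73/20

Total count 120 over total exposure 36 days.
Conjugate update: add total count to the shape and total exposure to the rate, giving Gamma(146, 40).
Posterior mean = α'/β' = 146/40 = 73/20.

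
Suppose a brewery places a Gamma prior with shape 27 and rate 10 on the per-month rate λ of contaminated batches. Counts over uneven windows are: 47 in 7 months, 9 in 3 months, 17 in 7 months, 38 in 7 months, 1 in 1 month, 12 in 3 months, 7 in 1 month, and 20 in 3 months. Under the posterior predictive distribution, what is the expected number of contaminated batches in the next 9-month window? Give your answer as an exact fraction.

267/7

Total count: 47 + 9 + 17 + 38 + 1 + 12 + 7 + 20 = 151.
Total exposure: 7 + 3 + 7 + 7 + 1 + 3 + 1 + 3 = 32 months.
Conjugate update: add total count to the shape and total exposure to the rate, giving Gamma(178, 42).
Predictive mean over a 9-month window = T·E[λ|data] = 9·178/42 = 267/7.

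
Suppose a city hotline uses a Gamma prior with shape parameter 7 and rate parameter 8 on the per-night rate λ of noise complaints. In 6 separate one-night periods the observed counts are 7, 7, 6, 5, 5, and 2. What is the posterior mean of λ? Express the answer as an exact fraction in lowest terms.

Total count: 7 + 7 + 6 + 5 + 5 + 2 = 32.
Total exposure: 6 nights.
Posterior: α' = 7 + 32 = 39, β' = 8 + 6 = 14.
Posterior mean = α'/β' = 39/14.

39/14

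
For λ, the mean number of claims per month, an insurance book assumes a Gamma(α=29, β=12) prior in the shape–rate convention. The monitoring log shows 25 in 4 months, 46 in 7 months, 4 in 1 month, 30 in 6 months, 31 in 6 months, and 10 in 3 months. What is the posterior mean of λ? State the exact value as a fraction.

175/39

Total count: 25 + 46 + 4 + 30 + 31 + 10 = 146.
Total exposure: 4 + 7 + 1 + 6 + 6 + 3 = 27 months.
The Gamma prior is conjugate for the Poisson rate, so λ | data ~ Gamma(29+146, 12+27) = Gamma(175, 39).
Posterior mean = α'/β' = 175/39.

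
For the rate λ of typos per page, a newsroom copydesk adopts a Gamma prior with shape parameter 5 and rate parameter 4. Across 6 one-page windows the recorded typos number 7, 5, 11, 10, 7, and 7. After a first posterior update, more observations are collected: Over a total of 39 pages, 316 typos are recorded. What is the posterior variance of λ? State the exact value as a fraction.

Total count: 7 + 5 + 11 + 10 + 7 + 7 = 47.
Total exposure: 6 pages.
After the first batch: Gamma(5 + 47, 4 + 6) = Gamma(52, 10).
Total count 316 over total exposure 39 pages.
After the second batch: Gamma(52 + 316, 10 + 39) = Gamma(368, 49).
Posterior variance = α'/β'² = 368/2401.

368/2401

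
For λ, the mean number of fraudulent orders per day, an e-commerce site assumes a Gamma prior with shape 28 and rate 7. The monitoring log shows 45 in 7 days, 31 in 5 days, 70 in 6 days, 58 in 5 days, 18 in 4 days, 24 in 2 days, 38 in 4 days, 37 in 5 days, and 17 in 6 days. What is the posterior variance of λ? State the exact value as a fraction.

122/867

Total count: 45 + 31 + 70 + 58 + 18 + 24 + 38 + 37 + 17 = 338.
Total exposure: 7 + 5 + 6 + 5 + 4 + 2 + 4 + 5 + 6 = 44 days.
Gamma(α, β) with Poisson data over total exposure Σt gives posterior Gamma(α+Σx, β+Σt) = Gamma(366, 51).
Posterior variance = α'/β'² = 366/2601 = 122/867.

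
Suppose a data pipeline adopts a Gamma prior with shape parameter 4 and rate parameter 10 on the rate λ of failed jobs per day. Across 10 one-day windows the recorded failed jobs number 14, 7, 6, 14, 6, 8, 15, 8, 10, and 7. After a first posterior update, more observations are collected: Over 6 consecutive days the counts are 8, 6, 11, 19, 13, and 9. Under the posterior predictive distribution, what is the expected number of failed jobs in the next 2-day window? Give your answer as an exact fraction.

Total count: 14 + 7 + 6 + 14 + 6 + 8 + 15 + 8 + 10 + 7 = 95.
Total exposure: 10 days.
After the first batch: Gamma(4 + 95, 10 + 10) = Gamma(99, 20).
Total count: 8 + 6 + 11 + 19 + 13 + 9 = 66.
Total exposure: 6 days.
After the second batch: Gamma(99 + 66, 20 + 6) = Gamma(165, 26).
Predictive mean over a 2-day window = T·E[λ|data] = 2·165/26 = 165/13.

165/13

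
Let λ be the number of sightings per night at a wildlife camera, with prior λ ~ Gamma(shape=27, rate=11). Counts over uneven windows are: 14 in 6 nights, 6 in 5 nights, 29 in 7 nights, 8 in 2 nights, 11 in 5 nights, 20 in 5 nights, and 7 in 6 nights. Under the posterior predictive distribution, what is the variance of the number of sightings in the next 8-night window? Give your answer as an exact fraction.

Total count: 14 + 6 + 29 + 8 + 11 + 20 + 7 = 95.
Total exposure: 6 + 5 + 7 + 2 + 5 + 5 + 6 = 36 nights.
Conjugate update: add total count to the shape and total exposure to the rate, giving Gamma(122, 47).
The posterior predictive for a window of length T is Negative Binomial with variance T·α'·(β'+T)/β'² = 8·122·55/2209 = 53680/2209.

53680/2209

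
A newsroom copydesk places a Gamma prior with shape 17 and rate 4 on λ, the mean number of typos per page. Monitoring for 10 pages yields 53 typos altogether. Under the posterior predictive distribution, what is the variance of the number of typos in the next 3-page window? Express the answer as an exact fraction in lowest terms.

Total count 53 over total exposure 10 pages.
Gamma(α, β) with Poisson data over total exposure Σt gives posterior Gamma(α+Σx, β+Σt) = Gamma(70, 14).
The posterior predictive for a window of length T is Negative Binomial with variance T·α'·(β'+T)/β'² = 3·70·17/196 = 255/14.

255/14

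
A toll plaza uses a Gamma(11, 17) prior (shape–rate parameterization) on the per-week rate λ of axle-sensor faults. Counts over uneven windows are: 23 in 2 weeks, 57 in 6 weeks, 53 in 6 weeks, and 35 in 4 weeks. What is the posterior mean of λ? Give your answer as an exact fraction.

179/35

Total count: 23 + 57 + 53 + 35 = 168.
Total exposure: 2 + 6 + 6 + 4 = 18 weeks.
Conjugate update: add total count to the shape and total exposure to the rate, giving Gamma(179, 35).
Posterior mean = α'/β' = 179/35.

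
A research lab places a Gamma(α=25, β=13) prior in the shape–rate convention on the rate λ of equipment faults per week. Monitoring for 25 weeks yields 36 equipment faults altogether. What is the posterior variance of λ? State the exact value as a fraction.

Total count 36 over total exposure 25 weeks.
Conjugate update: add total count to the shape and total exposure to the rate, giving Gamma(61, 38).
Posterior variance = α'/β'² = 61/1444.

61/1444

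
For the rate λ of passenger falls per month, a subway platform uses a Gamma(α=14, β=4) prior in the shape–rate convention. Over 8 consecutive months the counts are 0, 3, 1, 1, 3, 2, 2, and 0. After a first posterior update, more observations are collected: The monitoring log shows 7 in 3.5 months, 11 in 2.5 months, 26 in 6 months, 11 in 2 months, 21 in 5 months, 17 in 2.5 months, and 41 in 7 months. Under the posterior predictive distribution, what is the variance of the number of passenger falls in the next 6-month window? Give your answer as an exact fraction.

19840/729

Total count: 0 + 3 + 1 + 1 + 3 + 2 + 2 + 0 = 12.
Total exposure: 8 months.
After the first batch: Gamma(14 + 12, 4 + 8) = Gamma(26, 12).
Total count: 7 + 11 + 26 + 11 + 21 + 17 + 41 = 134.
Total exposure: 3.5 + 2.5 + 6 + 2 + 5 + 2.5 + 7 = 28.5 months.
After the second batch: Gamma(26 + 134, 12 + 28.5) = Gamma(160, 81/2).
The posterior predictive for a window of length T is Negative Binomial with variance T·α'·(β'+T)/β'² = 6·160·(93/2)/(6561/4) = 19840/729.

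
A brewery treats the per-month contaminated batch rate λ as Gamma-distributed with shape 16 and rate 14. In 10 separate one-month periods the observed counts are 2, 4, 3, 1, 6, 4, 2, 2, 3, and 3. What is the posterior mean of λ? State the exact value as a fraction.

Total count: 2 + 4 + 3 + 1 + 6 + 4 + 2 + 2 + 3 + 3 = 30.
Total exposure: 10 months.
Gamma(α, β) with Poisson data over total exposure Σt gives posterior Gamma(α+Σx, β+Σt) = Gamma(46, 24).
Posterior mean = α'/β' = 46/24 = 23/12.

23/12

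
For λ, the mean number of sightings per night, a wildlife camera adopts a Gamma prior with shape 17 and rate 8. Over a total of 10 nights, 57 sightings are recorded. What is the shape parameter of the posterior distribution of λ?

Total count 57 over total exposure 10 nights.
By Gamma–Poisson conjugacy, the posterior is Gamma(α + Σx, β + Σt) = Gamma(17 + 57, 8 + 10) = Gamma(74, 18).

74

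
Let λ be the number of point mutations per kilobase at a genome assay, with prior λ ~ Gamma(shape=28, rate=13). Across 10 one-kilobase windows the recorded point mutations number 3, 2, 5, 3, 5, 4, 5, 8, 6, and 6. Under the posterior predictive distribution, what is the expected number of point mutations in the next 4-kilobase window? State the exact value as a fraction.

Total count: 3 + 2 + 5 + 3 + 5 + 4 + 5 + 8 + 6 + 6 = 47.
Total exposure: 10 kilobases.
Gamma(α, β) with Poisson data over total exposure Σt gives posterior Gamma(α+Σx, β+Σt) = Gamma(75, 23).
Predictive mean over a 4-kilobase window = T·E[λ|data] = 4·75/23 = 300/23.

300/23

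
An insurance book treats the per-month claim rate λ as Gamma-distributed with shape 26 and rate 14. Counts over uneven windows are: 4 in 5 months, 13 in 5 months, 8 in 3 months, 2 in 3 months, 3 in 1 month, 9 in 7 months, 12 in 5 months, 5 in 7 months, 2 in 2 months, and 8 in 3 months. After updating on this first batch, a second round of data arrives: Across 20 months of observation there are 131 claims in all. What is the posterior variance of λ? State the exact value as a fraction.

Total count: 4 + 13 + 8 + 2 + 3 + 9 + 12 + 5 + 2 + 8 = 66.
Total exposure: 5 + 5 + 3 + 3 + 1 + 7 + 5 + 7 + 2 + 3 = 41 months.
After the first batch: Gamma(26 + 66, 14 + 41) = Gamma(92, 55).
Total count 131 over total exposure 20 months.
After the second batch: Gamma(92 + 131, 55 + 20) = Gamma(223, 75).
Posterior variance = α'/β'² = 223/5625.

223/5625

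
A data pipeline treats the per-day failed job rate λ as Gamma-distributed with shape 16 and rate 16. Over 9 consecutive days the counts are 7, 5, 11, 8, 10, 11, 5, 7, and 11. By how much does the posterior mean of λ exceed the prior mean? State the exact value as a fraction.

66/25

Total count: 7 + 5 + 11 + 8 + 10 + 11 + 5 + 7 + 11 = 75.
Total exposure: 9 days.
The Gamma prior is conjugate for the Poisson rate, so λ | data ~ Gamma(16+75, 16+9) = Gamma(91, 25).
Posterior mean = 91/25 = 91/25; prior mean = 16/16 = 1. Difference = 91/25 − 1 = 66/25.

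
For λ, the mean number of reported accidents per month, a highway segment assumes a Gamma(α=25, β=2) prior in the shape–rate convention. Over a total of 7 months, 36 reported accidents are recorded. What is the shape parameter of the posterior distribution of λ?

Total count 36 over total exposure 7 months.
Gamma(α, β) with Poisson data over total exposure Σt gives posterior Gamma(α+Σx, β+Σt) = Gamma(61, 9).

61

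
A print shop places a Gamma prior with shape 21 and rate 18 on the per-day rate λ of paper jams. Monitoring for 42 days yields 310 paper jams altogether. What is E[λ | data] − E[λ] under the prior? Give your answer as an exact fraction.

Total count 310 over total exposure 42 days.
By Gamma–Poisson conjugacy, the posterior is Gamma(α + Σx, β + Σt) = Gamma(21 + 310, 18 + 42) = Gamma(331, 60).
Posterior mean = 331/60 = 331/60; prior mean = 21/18 = 7/6. Difference = 331/60 − 7/6 = 87/20.

87/20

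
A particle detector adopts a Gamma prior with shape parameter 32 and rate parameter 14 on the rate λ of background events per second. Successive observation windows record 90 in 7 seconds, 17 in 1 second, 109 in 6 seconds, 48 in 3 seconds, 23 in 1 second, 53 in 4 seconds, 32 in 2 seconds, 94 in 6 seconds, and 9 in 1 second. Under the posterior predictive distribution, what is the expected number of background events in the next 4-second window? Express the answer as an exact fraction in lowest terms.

676/15

Total count: 90 + 17 + 109 + 48 + 23 + 53 + 32 + 94 + 9 = 475.
Total exposure: 7 + 1 + 6 + 3 + 1 + 4 + 2 + 6 + 1 = 31 seconds.
The Gamma prior is conjugate for the Poisson rate, so λ | data ~ Gamma(32+475, 14+31) = Gamma(507, 45).
Predictive mean over a 4-second window = T·E[λ|data] = 4·507/45 = 676/15.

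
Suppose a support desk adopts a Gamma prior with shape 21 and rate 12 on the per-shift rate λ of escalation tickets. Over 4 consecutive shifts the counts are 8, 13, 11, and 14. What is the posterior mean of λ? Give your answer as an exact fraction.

67/16

Total count: 8 + 13 + 11 + 14 = 46.
Total exposure: 4 shifts.
By Gamma–Poisson conjugacy, the posterior is Gamma(α + Σx, β + Σt) = Gamma(21 + 46, 12 + 4) = Gamma(67, 16).
Posterior mean = α'/β' = 67/16.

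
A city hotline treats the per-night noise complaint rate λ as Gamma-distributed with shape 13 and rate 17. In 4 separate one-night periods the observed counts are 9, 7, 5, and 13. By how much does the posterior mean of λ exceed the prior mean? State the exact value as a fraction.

Total count: 9 + 7 + 5 + 13 = 34.
Total exposure: 4 nights.
By Gamma–Poisson conjugacy, the posterior is Gamma(α + Σx, β + Σt) = Gamma(13 + 34, 17 + 4) = Gamma(47, 21).
Posterior mean = 47/21 = 47/21; prior mean = 13/17 = 13/17. Difference = 47/21 − 13/17 = 526/357.

526/357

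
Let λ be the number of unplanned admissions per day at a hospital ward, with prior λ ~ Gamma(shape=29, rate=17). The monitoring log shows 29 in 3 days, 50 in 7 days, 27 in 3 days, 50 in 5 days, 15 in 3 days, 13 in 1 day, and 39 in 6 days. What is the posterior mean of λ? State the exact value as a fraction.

Total count: 29 + 50 + 27 + 50 + 15 + 13 + 39 = 223.
Total exposure: 3 + 7 + 3 + 5 + 3 + 1 + 6 = 28 days.
Conjugate update: add total count to the shape and total exposure to the rate, giving Gamma(252, 45).
Posterior mean = α'/β' = 252/45 = 28/5.

28/5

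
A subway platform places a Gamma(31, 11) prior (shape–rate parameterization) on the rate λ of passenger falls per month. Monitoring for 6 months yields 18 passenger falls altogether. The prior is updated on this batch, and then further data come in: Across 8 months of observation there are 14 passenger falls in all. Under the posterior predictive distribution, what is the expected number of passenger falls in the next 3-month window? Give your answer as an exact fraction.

Total count 18 over total exposure 6 months.
After the first batch: Gamma(31 + 18, 11 + 6) = Gamma(49, 17).
Total count 14 over total exposure 8 months.
After the second batch: Gamma(49 + 14, 17 + 8) = Gamma(63, 25).
Predictive mean over a 3-month window = T·E[λ|data] = 3·63/25 = 189/25.

189/25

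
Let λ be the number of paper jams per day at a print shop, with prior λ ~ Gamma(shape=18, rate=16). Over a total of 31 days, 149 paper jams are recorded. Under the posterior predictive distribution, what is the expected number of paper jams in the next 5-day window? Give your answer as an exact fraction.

835/47

Total count 149 over total exposure 31 days.
Gamma(α, β) with Poisson data over total exposure Σt gives posterior Gamma(α+Σx, β+Σt) = Gamma(167, 47).
Predictive mean over a 5-day window = T·E[λ|data] = 5·167/47 = 835/47.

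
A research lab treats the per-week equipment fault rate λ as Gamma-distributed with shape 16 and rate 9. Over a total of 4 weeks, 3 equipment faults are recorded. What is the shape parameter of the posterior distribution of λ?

Total count 3 over total exposure 4 weeks.
Gamma(α, β) with Poisson data over total exposure Σt gives posterior Gamma(α+Σx, β+Σt) = Gamma(19, 13).

19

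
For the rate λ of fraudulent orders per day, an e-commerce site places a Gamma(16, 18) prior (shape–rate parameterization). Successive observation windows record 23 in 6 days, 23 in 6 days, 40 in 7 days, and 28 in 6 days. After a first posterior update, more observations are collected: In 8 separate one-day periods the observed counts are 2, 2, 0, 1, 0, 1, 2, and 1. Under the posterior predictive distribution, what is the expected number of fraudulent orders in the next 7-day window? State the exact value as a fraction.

Total count: 23 + 23 + 40 + 28 = 114.
Total exposure: 6 + 6 + 7 + 6 = 25 days.
After the first batch: Gamma(16 + 114, 18 + 25) = Gamma(130, 43).
Total count: 2 + 2 + 0 + 1 + 0 + 1 + 2 + 1 = 9.
Total exposure: 8 days.
After the second batch: Gamma(130 + 9, 43 + 8) = Gamma(139, 51).
Predictive mean over a 7-day window = T·E[λ|data] = 7·139/51 = 973/51.

973/51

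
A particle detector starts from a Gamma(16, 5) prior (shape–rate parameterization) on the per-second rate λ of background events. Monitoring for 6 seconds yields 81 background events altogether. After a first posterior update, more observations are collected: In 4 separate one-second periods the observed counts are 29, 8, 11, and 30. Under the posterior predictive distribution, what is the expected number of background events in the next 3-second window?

35

Total count 81 over total exposure 6 seconds.
After the first batch: Gamma(16 + 81, 5 + 6) = Gamma(97, 11).
Total count: 29 + 8 + 11 + 30 = 78.
Total exposure: 4 seconds.
After the second batch: Gamma(97 + 78, 11 + 4) = Gamma(175, 15).
Predictive mean over a 3-second window = T·E[λ|data] = 3·175/15 = 35.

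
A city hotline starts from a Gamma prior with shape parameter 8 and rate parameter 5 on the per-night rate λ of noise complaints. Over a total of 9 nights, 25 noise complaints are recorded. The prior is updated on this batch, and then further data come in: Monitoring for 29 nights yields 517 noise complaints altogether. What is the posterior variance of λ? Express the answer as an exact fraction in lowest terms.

Total count 25 over total exposure 9 nights.
After the first batch: Gamma(8 + 25, 5 + 9) = Gamma(33, 14).
Total count 517 over total exposure 29 nights.
After the second batch: Gamma(33 + 517, 14 + 29) = Gamma(550, 43).
Posterior variance = α'/β'² = 550/1849.

550/1849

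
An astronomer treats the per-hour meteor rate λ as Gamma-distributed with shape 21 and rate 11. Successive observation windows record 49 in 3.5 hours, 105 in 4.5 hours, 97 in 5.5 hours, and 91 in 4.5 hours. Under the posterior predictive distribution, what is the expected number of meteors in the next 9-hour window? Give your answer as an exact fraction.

3267/29

Total count: 49 + 105 + 97 + 91 = 342.
Total exposure: 3.5 + 4.5 + 5.5 + 4.5 = 18 hours.
Gamma(α, β) with Poisson data over total exposure Σt gives posterior Gamma(α+Σx, β+Σt) = Gamma(363, 29).
Predictive mean over a 9-hour window = T·E[λ|data] = 9·363/29 = 3267/29.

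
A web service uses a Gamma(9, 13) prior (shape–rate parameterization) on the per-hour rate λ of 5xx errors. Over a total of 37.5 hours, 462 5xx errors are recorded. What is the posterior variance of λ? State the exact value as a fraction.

Total count 462 over total exposure 37.5 hours.
Gamma(α, β) with Poisson data over total exposure Σt gives posterior Gamma(α+Σx, β+Σt) = Gamma(471, 101/2).
Posterior variance = α'/β'² = 471/(10201/4) = 1884/10201.

1884/10201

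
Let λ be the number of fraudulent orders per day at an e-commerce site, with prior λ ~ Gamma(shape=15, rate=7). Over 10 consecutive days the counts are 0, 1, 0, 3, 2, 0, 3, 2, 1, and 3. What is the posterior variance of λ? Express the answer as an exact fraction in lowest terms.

30/289

Total count: 0 + 1 + 0 + 3 + 2 + 0 + 3 + 2 + 1 + 3 = 15.
Total exposure: 10 days.
Conjugate update: add total count to the shape and total exposure to the rate, giving Gamma(30, 17).
Posterior variance = α'/β'² = 30/289.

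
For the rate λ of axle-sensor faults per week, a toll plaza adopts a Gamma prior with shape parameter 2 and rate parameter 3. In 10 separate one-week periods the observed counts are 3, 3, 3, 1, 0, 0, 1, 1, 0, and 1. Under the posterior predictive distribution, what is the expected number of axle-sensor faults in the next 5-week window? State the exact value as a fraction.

Total count: 3 + 3 + 3 + 1 + 0 + 0 + 1 + 1 + 0 + 1 = 13.
Total exposure: 10 weeks.
Conjugate update: add total count to the shape and total exposure to the rate, giving Gamma(15, 13).
Predictive mean over a 5-week window = T·E[λ|data] = 5·15/13 = 75/13.

75/13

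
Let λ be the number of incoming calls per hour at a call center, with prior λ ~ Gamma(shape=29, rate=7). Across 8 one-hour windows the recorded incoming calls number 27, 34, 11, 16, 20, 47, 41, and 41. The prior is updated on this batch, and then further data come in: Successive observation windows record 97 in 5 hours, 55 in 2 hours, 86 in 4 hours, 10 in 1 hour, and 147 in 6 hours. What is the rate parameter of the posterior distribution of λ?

33

Total count: 27 + 34 + 11 + 16 + 20 + 47 + 41 + 41 = 237.
Total exposure: 8 hours.
After the first batch: Gamma(29 + 237, 7 + 8) = Gamma(266, 15).
Total count: 97 + 55 + 86 + 10 + 147 = 395.
Total exposure: 5 + 2 + 4 + 1 + 6 = 18 hours.
After the second batch: Gamma(266 + 395, 15 + 18) = Gamma(661, 33).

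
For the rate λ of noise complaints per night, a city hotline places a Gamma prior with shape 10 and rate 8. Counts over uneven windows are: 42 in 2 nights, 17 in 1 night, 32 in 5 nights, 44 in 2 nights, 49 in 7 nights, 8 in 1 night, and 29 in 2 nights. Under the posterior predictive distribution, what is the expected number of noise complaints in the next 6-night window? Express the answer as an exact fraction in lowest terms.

99/2

Total count: 42 + 17 + 32 + 44 + 49 + 8 + 29 = 221.
Total exposure: 2 + 1 + 5 + 2 + 7 + 1 + 2 = 20 nights.
Conjugate update: add total count to the shape and total exposure to the rate, giving Gamma(231, 28).
Predictive mean over a 6-night window = T·E[λ|data] = 6·231/28 = 99/2.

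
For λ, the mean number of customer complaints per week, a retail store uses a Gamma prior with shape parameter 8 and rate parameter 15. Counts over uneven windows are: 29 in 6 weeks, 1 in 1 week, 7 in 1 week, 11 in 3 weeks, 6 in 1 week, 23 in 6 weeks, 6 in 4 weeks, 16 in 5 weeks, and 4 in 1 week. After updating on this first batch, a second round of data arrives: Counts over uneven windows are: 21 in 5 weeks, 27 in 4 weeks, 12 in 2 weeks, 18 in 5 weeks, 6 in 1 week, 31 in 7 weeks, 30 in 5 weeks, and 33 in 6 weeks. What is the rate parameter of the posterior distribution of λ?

78

Total count: 29 + 1 + 7 + 11 + 6 + 23 + 6 + 16 + 4 = 103.
Total exposure: 6 + 1 + 1 + 3 + 1 + 6 + 4 + 5 + 1 = 28 weeks.
After the first batch: Gamma(8 + 103, 15 + 28) = Gamma(111, 43).
Total count: 21 + 27 + 12 + 18 + 6 + 31 + 30 + 33 = 178.
Total exposure: 5 + 4 + 2 + 5 + 1 + 7 + 5 + 6 = 35 weeks.
After the second batch: Gamma(111 + 178, 43 + 35) = Gamma(289, 78).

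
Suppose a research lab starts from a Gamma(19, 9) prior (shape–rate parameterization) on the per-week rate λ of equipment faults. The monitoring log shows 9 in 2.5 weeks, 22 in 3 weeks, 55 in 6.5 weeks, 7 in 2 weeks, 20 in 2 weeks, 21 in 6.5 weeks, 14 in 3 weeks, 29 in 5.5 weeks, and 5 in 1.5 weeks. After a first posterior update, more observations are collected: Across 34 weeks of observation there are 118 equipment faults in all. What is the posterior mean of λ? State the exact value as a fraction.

Total count: 9 + 22 + 55 + 7 + 20 + 21 + 14 + 29 + 5 = 182.
Total exposure: 2.5 + 3 + 6.5 + 2 + 2 + 6.5 + 3 + 5.5 + 1.5 = 32.5 weeks.
After the first batch: Gamma(19 + 182, 9 + 32.5) = Gamma(201, 83/2).
Total count 118 over total exposure 34 weeks.
After the second batch: Gamma(201 + 118, 83/2 + 34) = Gamma(319, 151/2).
Posterior mean = α'/β' = 319/(151/2) = 638/151.

638/151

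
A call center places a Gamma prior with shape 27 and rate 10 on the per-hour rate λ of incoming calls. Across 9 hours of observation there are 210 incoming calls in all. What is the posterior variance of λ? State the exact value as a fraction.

237/361

Total count 210 over total exposure 9 hours.
By Gamma–Poisson conjugacy, the posterior is Gamma(α + Σx, β + Σt) = Gamma(27 + 210, 10 + 9) = Gamma(237, 19).
Posterior variance = α'/β'² = 237/361.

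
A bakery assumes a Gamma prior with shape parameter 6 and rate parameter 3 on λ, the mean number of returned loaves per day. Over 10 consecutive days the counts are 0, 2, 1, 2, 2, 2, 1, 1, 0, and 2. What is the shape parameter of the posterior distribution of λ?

Total count: 0 + 2 + 1 + 2 + 2 + 2 + 1 + 1 + 0 + 2 = 13.
Total exposure: 10 days.
Gamma(α, β) with Poisson data over total exposure Σt gives posterior Gamma(α+Σx, β+Σt) = Gamma(19, 13).

19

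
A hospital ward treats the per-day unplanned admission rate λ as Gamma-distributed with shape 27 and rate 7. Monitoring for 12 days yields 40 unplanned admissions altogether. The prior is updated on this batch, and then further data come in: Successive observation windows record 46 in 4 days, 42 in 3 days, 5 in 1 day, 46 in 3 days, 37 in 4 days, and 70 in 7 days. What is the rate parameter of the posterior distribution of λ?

Total count 40 over total exposure 12 days.
After the first batch: Gamma(27 + 40, 7 + 12) = Gamma(67, 19).
Total count: 46 + 42 + 5 + 46 + 37 + 70 = 246.
Total exposure: 4 + 3 + 1 + 3 + 4 + 7 = 22 days.
After the second batch: Gamma(67 + 246, 19 + 22) = Gamma(313, 41).

41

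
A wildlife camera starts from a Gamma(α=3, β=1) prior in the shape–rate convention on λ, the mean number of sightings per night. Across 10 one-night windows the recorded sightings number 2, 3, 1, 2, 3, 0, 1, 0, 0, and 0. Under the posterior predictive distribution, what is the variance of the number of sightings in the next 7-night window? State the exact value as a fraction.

1890/121

Total count: 2 + 3 + 1 + 2 + 3 + 0 + 1 + 0 + 0 + 0 = 12.
Total exposure: 10 nights.
Conjugate update: add total count to the shape and total exposure to the rate, giving Gamma(15, 11).
The posterior predictive for a window of length T is Negative Binomial with variance T·α'·(β'+T)/β'² = 7·15·18/121 = 1890/121.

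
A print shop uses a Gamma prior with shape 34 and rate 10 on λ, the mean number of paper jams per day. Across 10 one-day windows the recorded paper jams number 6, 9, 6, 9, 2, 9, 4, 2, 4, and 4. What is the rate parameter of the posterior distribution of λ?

Total count: 6 + 9 + 6 + 9 + 2 + 9 + 4 + 2 + 4 + 4 = 55.
Total exposure: 10 days.
Posterior: α' = 34 + 55 = 89, β' = 10 + 10 = 20.

20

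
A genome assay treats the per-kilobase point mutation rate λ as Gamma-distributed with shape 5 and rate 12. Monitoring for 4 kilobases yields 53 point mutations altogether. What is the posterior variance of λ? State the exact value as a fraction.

Total count 53 over total exposure 4 kilobases.
Posterior: α' = 5 + 53 = 58, β' = 12 + 4 = 16.
Posterior variance = α'/β'² = 58/256 = 29/128.

29/128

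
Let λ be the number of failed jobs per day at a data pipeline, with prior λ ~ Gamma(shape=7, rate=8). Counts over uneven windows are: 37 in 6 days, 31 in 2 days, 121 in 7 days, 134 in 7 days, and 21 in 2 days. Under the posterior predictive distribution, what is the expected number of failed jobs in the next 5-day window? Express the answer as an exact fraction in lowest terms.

1755/32

Total count: 37 + 31 + 121 + 134 + 21 = 344.
Total exposure: 6 + 2 + 7 + 7 + 2 = 24 days.
The Gamma prior is conjugate for the Poisson rate, so λ | data ~ Gamma(7+344, 8+24) = Gamma(351, 32).
Predictive mean over a 5-day window = T·E[λ|data] = 5·351/32 = 1755/32.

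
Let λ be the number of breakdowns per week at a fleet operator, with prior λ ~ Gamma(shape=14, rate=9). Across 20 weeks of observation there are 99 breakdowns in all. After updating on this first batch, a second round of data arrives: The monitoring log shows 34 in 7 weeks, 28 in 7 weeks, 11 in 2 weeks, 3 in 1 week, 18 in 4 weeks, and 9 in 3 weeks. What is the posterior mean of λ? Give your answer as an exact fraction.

Total count 99 over total exposure 20 weeks.
After the first batch: Gamma(14 + 99, 9 + 20) = Gamma(113, 29).
Total count: 34 + 28 + 11 + 3 + 18 + 9 = 103.
Total exposure: 7 + 7 + 2 + 1 + 4 + 3 = 24 weeks.
After the second batch: Gamma(113 + 103, 29 + 24) = Gamma(216, 53).
Posterior mean = α'/β' = 216/53.

216/53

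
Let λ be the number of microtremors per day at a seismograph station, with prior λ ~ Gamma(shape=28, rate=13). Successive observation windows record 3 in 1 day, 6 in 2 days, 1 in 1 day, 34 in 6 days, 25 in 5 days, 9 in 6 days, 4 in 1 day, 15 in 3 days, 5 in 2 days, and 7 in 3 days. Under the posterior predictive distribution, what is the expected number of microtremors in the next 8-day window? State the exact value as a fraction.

1096/43

Total count: 3 + 6 + 1 + 34 + 25 + 9 + 4 + 15 + 5 + 7 = 109.
Total exposure: 1 + 2 + 1 + 6 + 5 + 6 + 1 + 3 + 2 + 3 = 30 days.
By Gamma–Poisson conjugacy, the posterior is Gamma(α + Σx, β + Σt) = Gamma(28 + 109, 13 + 30) = Gamma(137, 43).
Predictive mean over an 8-day window = T·E[λ|data] = 8·137/43 = 1096/43.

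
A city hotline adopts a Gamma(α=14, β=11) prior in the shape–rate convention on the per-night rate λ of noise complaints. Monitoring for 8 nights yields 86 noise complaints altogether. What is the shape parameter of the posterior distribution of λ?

100

Total count 86 over total exposure 8 nights.
Conjugate update: add total count to the shape and total exposure to the rate, giving Gamma(100, 19).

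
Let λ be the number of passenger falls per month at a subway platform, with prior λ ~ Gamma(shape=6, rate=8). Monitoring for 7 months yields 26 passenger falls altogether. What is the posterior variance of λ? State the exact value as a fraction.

32/225

Total count 26 over total exposure 7 months.
Gamma(α, β) with Poisson data over total exposure Σt gives posterior Gamma(α+Σx, β+Σt) = Gamma(32, 15).
Posterior variance = α'/β'² = 32/225.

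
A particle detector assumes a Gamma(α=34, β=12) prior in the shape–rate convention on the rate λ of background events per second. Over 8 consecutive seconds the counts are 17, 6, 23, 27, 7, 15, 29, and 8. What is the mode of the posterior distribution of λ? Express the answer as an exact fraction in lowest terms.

33/4

Total count: 17 + 6 + 23 + 27 + 7 + 15 + 29 + 8 = 132.
Total exposure: 8 seconds.
Posterior: α' = 34 + 132 = 166, β' = 12 + 8 = 20.
Posterior mode = (α'−1)/β' = 165/20 = 33/4.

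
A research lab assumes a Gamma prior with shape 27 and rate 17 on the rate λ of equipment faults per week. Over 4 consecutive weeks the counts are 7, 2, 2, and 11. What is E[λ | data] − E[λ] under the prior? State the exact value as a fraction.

Total count: 7 + 2 + 2 + 11 = 22.
Total exposure: 4 weeks.
Gamma(α, β) with Poisson data over total exposure Σt gives posterior Gamma(α+Σx, β+Σt) = Gamma(49, 21).
Posterior mean = 49/21 = 7/3; prior mean = 27/17 = 27/17. Difference = 7/3 − 27/17 = 38/51.

38/51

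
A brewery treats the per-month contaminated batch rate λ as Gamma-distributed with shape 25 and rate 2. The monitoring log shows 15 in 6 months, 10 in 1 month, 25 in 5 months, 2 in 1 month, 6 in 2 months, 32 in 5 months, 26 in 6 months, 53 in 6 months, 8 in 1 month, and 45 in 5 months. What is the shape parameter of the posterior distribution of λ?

247

Total count: 15 + 10 + 25 + 2 + 6 + 32 + 26 + 53 + 8 + 45 = 222.
Total exposure: 6 + 1 + 5 + 1 + 2 + 5 + 6 + 6 + 1 + 5 = 38 months.
Conjugate update: add total count to the shape and total exposure to the rate, giving Gamma(247, 40).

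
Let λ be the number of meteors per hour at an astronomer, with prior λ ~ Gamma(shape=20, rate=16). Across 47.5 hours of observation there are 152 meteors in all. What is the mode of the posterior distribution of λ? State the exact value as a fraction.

342/127

Total count 152 over total exposure 47.5 hours.
Posterior: α' = 20 + 152 = 172, β' = 16 + 47.5 = 127/2.
Posterior mode = (α'−1)/β' = 171/(127/2) = 342/127.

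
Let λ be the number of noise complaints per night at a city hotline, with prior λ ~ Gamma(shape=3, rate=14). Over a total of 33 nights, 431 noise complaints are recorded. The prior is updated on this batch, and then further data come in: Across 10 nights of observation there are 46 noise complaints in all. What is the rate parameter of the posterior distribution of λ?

57

Total count 431 over total exposure 33 nights.
After the first batch: Gamma(3 + 431, 14 + 33) = Gamma(434, 47).
Total count 46 over total exposure 10 nights.
After the second batch: Gamma(434 + 46, 47 + 10) = Gamma(480, 57).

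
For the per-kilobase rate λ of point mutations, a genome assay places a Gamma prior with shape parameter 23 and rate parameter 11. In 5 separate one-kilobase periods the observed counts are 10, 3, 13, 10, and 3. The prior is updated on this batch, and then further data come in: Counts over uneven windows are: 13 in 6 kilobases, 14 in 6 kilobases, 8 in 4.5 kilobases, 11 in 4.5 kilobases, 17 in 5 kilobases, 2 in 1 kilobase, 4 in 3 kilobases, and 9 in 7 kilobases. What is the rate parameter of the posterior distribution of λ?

Total count: 10 + 3 + 13 + 10 + 3 = 39.
Total exposure: 5 kilobases.
After the first batch: Gamma(23 + 39, 11 + 5) = Gamma(62, 16).
Total count: 13 + 14 + 8 + 11 + 17 + 2 + 4 + 9 = 78.
Total exposure: 6 + 6 + 4.5 + 4.5 + 5 + 1 + 3 + 7 = 37 kilobases.
After the second batch: Gamma(62 + 78, 16 + 37) = Gamma(140, 53).

53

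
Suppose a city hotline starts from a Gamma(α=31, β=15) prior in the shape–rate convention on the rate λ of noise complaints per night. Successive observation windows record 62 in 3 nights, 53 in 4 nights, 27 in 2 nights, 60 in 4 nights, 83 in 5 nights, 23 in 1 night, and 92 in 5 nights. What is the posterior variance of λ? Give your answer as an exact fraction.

Total count: 62 + 53 + 27 + 60 + 83 + 23 + 92 = 400.
Total exposure: 3 + 4 + 2 + 4 + 5 + 1 + 5 = 24 nights.
The Gamma prior is conjugate for the Poisson rate, so λ | data ~ Gamma(31+400, 15+24) = Gamma(431, 39).
Posterior variance = α'/β'² = 431/1521.

431/1521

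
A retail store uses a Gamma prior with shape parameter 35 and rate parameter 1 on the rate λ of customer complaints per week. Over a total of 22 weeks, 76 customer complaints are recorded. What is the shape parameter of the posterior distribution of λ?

111

Total count 76 over total exposure 22 weeks.
By Gamma–Poisson conjugacy, the posterior is Gamma(α + Σx, β + Σt) = Gamma(35 + 76, 1 + 22) = Gamma(111, 23).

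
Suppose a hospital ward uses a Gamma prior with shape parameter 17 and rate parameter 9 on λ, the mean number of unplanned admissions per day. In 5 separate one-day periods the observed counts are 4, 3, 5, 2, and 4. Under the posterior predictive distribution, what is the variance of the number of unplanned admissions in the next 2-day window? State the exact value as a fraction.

40/7

Total count: 4 + 3 + 5 + 2 + 4 = 18.
Total exposure: 5 days.
Conjugate update: add total count to the shape and total exposure to the rate, giving Gamma(35, 14).
The posterior predictive for a window of length T is Negative Binomial with variance T·α'·(β'+T)/β'² = 2·35·16/196 = 40/7.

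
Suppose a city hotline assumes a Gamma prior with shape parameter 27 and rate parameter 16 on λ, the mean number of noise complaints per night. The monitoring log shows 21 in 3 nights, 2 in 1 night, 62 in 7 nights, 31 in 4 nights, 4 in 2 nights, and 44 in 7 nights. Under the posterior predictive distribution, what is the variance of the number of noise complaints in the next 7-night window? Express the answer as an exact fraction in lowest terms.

Total count: 21 + 2 + 62 + 31 + 4 + 44 = 164.
Total exposure: 3 + 1 + 7 + 4 + 2 + 7 = 24 nights.
Posterior: α' = 27 + 164 = 191, β' = 16 + 24 = 40.
The posterior predictive for a window of length T is Negative Binomial with variance T·α'·(β'+T)/β'² = 7·191·47/1600 = 62839/1600.

62839/1600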